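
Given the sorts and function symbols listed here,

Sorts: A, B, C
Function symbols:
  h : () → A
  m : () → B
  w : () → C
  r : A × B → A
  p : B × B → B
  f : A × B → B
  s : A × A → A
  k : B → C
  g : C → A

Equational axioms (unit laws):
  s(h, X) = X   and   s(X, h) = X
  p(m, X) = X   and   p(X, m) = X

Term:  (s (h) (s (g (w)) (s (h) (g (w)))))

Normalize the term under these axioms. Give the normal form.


1. (s (h) (s (g (w)) (s (h) (g (w)))))  →  (s (g (w)) (s (h) (g (w))))
2. (s (g (w)) (s (h) (g (w))))  →  (s (g (w)) (g (w)))

normal form = (s (g (w)) (g (w)))


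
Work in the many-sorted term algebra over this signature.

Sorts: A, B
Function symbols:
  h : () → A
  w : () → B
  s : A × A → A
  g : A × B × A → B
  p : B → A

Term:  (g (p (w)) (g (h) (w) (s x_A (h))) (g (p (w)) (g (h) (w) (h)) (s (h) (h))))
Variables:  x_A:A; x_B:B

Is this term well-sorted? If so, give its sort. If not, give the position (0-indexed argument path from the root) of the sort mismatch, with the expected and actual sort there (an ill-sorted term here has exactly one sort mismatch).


ill-sorted at position [2]: expected A, got B

    (w) : B
  (p (w)) : A
    (h) : A
    (w) : B
      x_A : A
      (h) : A
    (s x_A (h)) : A
  (g (h) (w) (s x_A (h))) : B
      (w) : B
    (p (w)) : A
      (h) : A
      (w) : B
      (h) : A
    (g (h) (w) (h)) : B
      (h) : A
      (h) : A
    (s (h) (h)) : A
  (g (p (w)) (g (h) (w) (h)) (s (h) (h))) : B
(g (p (w)) (g (h) (w) (s x_A (h))) (g (p (w)) (g (h) (w) (h)) (s (h) (h)))) : ✗ arg 2 at [2] has sort B, expected A


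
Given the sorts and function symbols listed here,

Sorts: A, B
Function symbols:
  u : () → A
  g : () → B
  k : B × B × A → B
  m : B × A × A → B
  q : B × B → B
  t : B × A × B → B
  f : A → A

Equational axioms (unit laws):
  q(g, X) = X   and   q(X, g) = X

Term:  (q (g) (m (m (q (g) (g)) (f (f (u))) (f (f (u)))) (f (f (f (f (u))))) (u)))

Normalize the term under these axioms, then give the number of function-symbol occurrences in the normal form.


size = 15

1. (q (g) (m (m (q (g) (g)) (f (f (u))) (f (f (u)))) (f (f (f (f (u))))) (u)))  →  (m (m (q (g) (g)) (f (f (u))) (f (f (u)))) (f (f (f (f (u))))) (u))
2. (m (m (q (g) (g)) (f (f (u))) (f (f (u)))) (f (f (f (f (u))))) (u))  →  (m (m (g) (f (f (u))) (f (f (u)))) (f (f (f (f (u))))) (u))
normal form: (m (m (g) (f (f (u))) (f (f (u)))) (f (f (f (f (u))))) (u))


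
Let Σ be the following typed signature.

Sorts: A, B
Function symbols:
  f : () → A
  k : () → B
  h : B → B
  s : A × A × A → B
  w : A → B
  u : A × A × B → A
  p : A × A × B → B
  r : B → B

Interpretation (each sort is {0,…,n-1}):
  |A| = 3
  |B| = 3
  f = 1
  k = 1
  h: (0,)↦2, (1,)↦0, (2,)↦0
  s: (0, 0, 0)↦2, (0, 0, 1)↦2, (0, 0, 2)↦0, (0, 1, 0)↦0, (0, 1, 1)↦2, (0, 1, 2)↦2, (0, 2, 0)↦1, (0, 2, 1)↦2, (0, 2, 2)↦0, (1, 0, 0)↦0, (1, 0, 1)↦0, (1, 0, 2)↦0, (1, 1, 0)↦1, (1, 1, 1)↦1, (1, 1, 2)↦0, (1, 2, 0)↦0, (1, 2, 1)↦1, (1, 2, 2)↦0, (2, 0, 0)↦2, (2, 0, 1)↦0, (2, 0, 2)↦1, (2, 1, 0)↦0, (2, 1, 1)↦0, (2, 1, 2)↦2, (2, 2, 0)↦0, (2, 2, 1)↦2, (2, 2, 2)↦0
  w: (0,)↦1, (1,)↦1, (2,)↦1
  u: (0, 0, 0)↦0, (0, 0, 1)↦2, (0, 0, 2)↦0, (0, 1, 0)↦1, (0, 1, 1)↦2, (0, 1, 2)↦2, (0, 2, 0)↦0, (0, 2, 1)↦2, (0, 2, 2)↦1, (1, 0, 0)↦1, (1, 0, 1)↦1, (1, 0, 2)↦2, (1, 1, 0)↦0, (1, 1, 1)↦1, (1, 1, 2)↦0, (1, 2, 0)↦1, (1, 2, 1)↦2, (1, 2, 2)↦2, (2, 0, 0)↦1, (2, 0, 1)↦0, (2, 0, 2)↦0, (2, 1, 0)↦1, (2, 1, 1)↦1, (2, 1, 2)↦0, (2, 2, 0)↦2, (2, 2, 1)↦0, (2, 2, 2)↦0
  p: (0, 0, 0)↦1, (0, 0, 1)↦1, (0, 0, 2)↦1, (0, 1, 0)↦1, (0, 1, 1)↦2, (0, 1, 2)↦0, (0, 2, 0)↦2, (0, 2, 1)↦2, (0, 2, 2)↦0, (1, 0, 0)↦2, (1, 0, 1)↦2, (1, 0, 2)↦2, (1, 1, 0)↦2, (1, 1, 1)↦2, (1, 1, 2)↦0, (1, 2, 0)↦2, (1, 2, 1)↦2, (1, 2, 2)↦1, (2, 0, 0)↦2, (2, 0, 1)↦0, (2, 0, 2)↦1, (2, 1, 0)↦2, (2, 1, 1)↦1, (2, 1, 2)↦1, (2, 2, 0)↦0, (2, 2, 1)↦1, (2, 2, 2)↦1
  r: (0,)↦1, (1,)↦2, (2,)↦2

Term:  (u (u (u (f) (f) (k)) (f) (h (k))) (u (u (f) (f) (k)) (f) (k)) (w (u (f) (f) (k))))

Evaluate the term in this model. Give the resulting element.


value = 2

  f = 1
  f = 1
  k = 1
  (u (f) (f) (k)) = u(1, 1, 1) = 1
  f = 1
  k = 1
  (h (k)) = h(1,) = 0
  (u (u (f) (f) (k)) (f) (h (k))) = u(1, 1, 0) = 0
  f = 1
  f = 1
  k = 1
  (u (f) (f) (k)) = u(1, 1, 1) = 1
  f = 1
  k = 1
  (u (u (f) (f) (k)) (f) (k)) = u(1, 1, 1) = 1
  f = 1
  f = 1
  k = 1
  (u (f) (f) (k)) = u(1, 1, 1) = 1
  (w (u (f) (f) (k))) = w(1,) = 1
  (u (u (u (f) (f) (k)) (f) (h (k))) (u (u (f) (f) (k)) (f) (k)) (w (u (f) (f) (k)))) = u(0, 1, 1) = 2


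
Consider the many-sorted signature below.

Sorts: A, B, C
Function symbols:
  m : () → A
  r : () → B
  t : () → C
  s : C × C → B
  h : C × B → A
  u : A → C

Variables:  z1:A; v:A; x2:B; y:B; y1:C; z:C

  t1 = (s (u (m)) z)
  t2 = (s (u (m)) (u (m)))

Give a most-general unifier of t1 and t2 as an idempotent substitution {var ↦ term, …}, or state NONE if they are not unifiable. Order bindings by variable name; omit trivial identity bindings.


{z ↦ (u (m))}


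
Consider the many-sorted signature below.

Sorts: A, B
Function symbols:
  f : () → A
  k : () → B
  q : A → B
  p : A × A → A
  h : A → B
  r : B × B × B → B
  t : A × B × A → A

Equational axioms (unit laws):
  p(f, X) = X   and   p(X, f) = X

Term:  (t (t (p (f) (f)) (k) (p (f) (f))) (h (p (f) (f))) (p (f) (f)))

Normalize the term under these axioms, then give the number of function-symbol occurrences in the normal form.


size = 8

1. (t (t (p (f) (f)) (k) (p (f) (f))) (h (p (f) (f))) (p (f) (f)))  →  (t (t (f) (k) (p (f) (f))) (h (p (f) (f))) (p (f) (f)))
2. (t (t (f) (k) (p (f) (f))) (h (p (f) (f))) (p (f) (f)))  →  (t (t (f) (k) (f)) (h (p (f) (f))) (p (f) (f)))
3. (t (t (f) (k) (f)) (h (p (f) (f))) (p (f) (f)))  →  (t (t (f) (k) (f)) (h (f)) (p (f) (f)))
4. (t (t (f) (k) (f)) (h (f)) (p (f) (f)))  →  (t (t (f) (k) (f)) (h (f)) (f))
normal form: (t (t (f) (k) (f)) (h (f)) (f))


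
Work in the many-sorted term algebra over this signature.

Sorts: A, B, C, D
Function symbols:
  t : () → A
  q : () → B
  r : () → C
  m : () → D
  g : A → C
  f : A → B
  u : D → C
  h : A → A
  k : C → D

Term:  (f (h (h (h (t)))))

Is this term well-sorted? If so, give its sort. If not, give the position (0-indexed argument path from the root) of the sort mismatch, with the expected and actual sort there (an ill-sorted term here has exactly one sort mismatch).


        (t) : A
      (h (t)) : A
    (h (h (t))) : A
  (h (h (h (t)))) : A
(f (h (h (h (t))))) : B

well-sorted; sort = B


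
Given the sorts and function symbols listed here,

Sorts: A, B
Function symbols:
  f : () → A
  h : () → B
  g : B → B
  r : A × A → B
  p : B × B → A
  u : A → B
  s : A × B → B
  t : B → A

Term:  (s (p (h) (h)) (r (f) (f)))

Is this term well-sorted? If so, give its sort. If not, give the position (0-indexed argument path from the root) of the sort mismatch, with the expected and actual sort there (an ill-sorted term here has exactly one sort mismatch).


well-sorted; sort = B

    (h) : B
    (h) : B
  (p (h) (h)) : A
    (f) : A
    (f) : A
  (r (f) (f)) : B
(s (p (h) (h)) (r (f) (f))) : B


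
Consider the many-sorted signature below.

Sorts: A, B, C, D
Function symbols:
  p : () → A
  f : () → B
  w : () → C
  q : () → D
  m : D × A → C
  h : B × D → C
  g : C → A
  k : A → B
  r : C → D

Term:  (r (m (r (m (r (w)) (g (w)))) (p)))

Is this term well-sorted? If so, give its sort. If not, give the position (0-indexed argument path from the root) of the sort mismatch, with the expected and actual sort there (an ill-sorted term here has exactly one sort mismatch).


          (w) : C
        (r (w)) : D
          (w) : C
        (g (w)) : A
      (m (r (w)) (g (w))) : C
    (r (m (r (w)) (g (w)))) : D
    (p) : A
  (m (r (m (r (w)) (g (w)))) (p)) : C
(r (m (r (m (r (w)) (g (w)))) (p))) : D

well-sorted; sort = D


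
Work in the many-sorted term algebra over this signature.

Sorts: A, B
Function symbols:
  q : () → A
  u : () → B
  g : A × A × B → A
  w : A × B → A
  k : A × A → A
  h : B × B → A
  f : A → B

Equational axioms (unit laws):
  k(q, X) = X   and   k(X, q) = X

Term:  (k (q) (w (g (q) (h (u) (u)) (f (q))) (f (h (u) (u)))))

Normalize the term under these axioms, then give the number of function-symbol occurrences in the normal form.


size = 12

1. (k (q) (w (g (q) (h (u) (u)) (f (q))) (f (h (u) (u)))))  →  (w (g (q) (h (u) (u)) (f (q))) (f (h (u) (u))))
normal form: (w (g (q) (h (u) (u)) (f (q))) (f (h (u) (u))))


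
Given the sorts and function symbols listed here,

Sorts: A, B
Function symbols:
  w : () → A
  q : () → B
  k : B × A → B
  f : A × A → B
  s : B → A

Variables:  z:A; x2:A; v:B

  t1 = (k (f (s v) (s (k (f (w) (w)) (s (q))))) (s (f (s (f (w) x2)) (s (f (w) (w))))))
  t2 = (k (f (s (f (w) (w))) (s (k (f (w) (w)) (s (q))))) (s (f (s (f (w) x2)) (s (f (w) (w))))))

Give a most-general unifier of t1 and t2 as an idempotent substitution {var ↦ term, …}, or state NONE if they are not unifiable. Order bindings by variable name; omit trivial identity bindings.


{v ↦ (f (w) (w))}


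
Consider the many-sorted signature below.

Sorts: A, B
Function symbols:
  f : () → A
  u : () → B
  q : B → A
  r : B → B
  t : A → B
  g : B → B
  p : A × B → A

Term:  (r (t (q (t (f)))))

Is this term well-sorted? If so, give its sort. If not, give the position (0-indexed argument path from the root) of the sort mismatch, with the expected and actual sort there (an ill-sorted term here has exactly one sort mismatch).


        (f) : A
      (t (f)) : B
    (q (t (f))) : A
  (t (q (t (f)))) : B
(r (t (q (t (f))))) : B

well-sorted; sort = B


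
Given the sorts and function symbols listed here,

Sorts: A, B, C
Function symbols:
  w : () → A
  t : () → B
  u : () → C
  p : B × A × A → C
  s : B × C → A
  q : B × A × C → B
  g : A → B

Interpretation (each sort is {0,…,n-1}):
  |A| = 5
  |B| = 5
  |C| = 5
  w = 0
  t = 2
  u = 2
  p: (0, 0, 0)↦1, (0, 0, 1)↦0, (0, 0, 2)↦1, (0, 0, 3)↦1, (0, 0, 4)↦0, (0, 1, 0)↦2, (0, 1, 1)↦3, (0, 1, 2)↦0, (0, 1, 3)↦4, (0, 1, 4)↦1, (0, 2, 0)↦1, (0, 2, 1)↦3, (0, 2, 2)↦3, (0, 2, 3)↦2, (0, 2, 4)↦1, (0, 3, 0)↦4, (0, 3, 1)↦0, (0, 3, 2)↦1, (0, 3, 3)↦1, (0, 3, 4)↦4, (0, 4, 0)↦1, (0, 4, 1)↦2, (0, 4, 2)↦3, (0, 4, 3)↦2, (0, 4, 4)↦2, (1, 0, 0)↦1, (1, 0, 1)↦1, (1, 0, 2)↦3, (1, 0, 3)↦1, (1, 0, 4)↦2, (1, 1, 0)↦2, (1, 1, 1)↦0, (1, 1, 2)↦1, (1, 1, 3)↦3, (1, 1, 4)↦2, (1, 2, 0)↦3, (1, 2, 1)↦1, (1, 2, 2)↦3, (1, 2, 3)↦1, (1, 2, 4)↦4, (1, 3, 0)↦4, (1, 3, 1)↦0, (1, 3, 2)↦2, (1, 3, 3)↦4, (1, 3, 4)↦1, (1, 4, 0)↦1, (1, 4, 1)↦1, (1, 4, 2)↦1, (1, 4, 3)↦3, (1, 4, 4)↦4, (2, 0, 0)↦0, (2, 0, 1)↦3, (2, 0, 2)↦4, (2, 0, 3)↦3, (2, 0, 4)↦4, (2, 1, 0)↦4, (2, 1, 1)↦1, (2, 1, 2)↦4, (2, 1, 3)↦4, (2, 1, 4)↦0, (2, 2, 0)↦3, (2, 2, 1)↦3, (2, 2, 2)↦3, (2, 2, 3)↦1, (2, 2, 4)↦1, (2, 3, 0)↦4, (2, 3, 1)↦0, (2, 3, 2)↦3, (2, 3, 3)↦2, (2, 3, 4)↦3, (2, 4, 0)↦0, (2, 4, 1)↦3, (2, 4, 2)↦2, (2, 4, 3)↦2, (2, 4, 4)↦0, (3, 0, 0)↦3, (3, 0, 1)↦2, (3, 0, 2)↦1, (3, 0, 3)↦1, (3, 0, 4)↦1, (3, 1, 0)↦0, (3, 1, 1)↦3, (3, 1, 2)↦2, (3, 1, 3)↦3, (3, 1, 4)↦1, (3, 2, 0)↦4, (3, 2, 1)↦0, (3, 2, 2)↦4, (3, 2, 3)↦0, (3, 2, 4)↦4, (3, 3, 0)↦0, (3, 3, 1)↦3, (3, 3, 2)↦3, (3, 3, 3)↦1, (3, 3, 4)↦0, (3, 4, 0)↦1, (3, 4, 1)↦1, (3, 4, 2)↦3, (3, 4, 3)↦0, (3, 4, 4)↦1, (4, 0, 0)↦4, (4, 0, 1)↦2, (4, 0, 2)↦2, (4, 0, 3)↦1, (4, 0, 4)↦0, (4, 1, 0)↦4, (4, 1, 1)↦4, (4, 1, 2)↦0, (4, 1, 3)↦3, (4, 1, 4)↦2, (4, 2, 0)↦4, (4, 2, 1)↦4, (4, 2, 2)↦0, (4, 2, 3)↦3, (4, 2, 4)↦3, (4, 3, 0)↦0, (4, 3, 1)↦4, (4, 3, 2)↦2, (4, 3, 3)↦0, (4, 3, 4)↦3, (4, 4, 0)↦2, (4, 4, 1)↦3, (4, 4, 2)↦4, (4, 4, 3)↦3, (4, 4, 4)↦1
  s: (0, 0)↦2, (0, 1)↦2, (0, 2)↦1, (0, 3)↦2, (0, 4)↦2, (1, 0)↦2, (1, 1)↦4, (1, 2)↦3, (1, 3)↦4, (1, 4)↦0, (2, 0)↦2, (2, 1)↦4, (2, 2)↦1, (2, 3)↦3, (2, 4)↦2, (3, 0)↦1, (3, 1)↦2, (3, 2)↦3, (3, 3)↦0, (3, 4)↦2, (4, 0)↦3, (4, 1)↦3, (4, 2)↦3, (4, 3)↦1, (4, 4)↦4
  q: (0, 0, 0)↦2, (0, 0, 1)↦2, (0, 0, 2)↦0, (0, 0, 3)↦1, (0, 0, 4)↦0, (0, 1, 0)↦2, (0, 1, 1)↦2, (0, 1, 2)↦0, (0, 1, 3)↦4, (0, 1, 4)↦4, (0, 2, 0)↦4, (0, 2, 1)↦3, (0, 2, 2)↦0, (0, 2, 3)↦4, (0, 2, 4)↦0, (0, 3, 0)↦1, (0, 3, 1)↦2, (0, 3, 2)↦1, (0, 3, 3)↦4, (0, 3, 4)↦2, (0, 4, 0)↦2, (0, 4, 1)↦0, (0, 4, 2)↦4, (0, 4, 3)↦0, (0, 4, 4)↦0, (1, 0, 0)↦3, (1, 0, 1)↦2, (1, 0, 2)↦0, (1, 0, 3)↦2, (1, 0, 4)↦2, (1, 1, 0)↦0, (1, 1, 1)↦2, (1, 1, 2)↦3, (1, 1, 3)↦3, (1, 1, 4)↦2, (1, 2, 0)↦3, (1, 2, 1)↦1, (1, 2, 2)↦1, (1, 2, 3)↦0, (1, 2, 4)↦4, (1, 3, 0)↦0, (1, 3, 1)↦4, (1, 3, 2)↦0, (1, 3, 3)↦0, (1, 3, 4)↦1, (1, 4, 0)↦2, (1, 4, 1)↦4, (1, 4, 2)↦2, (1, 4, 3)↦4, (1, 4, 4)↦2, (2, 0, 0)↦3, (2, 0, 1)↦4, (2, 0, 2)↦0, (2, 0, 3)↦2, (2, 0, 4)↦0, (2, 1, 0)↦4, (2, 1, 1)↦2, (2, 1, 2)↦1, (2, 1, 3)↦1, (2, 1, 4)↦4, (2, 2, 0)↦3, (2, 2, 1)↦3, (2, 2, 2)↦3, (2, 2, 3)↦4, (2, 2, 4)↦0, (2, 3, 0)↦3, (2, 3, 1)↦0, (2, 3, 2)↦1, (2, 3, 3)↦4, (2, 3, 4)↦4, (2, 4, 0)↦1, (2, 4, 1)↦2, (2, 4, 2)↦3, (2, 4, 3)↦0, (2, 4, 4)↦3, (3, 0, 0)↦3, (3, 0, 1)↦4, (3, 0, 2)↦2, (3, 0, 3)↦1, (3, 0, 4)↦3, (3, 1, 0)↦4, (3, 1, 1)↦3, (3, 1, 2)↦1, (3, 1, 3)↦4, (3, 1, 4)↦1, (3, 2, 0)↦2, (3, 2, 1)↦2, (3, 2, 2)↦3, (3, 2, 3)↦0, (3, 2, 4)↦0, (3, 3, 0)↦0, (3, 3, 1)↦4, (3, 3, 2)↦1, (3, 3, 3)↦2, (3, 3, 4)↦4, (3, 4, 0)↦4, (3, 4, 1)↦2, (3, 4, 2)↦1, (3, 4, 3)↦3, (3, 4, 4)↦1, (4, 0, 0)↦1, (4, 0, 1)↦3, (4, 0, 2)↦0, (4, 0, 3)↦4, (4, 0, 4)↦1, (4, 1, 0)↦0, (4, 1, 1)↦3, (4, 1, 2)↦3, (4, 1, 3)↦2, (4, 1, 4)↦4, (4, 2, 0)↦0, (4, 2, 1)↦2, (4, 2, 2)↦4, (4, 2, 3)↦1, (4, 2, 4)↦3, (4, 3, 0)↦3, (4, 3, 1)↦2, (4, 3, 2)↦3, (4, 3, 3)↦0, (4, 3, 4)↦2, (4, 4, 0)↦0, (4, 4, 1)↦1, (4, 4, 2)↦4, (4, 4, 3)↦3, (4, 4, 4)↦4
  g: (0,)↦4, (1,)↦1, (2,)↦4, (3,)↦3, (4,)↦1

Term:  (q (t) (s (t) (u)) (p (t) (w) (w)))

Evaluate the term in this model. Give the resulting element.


  t = 2
  t = 2
  u = 2
  (s (t) (u)) = s(2, 2) = 1
  t = 2
  w = 0
  w = 0
  (p (t) (w) (w)) = p(2, 0, 0) = 0
  (q (t) (s (t) (u)) (p (t) (w) (w))) = q(2, 1, 0) = 4

value = 4


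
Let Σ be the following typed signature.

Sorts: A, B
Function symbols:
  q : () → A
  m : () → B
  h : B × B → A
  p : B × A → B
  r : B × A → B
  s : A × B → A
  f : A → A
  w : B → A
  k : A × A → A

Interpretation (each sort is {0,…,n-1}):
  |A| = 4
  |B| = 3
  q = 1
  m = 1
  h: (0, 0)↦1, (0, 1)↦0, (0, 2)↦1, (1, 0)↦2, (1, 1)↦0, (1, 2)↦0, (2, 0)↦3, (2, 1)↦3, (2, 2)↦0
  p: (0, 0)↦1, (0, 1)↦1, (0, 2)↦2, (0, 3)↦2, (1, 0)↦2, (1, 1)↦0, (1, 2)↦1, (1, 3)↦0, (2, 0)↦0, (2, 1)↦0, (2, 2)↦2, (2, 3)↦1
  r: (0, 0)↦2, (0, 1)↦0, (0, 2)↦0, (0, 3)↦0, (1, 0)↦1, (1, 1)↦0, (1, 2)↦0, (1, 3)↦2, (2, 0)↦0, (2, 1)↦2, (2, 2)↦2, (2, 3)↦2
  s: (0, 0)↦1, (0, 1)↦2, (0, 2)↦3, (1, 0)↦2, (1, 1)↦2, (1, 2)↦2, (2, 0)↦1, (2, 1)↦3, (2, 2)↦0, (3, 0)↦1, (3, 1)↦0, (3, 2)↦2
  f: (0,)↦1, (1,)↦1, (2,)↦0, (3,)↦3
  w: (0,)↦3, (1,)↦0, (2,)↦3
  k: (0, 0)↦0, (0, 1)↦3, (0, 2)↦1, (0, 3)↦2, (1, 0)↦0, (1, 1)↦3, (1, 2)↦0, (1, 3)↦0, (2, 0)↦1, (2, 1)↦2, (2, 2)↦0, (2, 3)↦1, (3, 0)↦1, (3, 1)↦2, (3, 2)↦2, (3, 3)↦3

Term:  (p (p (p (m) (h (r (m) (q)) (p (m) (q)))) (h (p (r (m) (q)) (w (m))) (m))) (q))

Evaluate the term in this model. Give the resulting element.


value = 0

  m = 1
  m = 1
  q = 1
  (r (m) (q)) = r(1, 1) = 0
  m = 1
  q = 1
  (p (m) (q)) = p(1, 1) = 0
  (h (r (m) (q)) (p (m) (q))) = h(0, 0) = 1
  (p (m) (h (r (m) (q)) (p (m) (q)))) = p(1, 1) = 0
  m = 1
  q = 1
  (r (m) (q)) = r(1, 1) = 0
  m = 1
  (w (m)) = w(1,) = 0
  (p (r (m) (q)) (w (m))) = p(0, 0) = 1
  m = 1
  (h (p (r (m) (q)) (w (m))) (m)) = h(1, 1) = 0
  (p (p (m) (h (r (m) (q)) (p (m) (q)))) (h (p (r (m) (q)) (w (m))) (m))) = p(0, 0) = 1
  q = 1
  (p (p (p (m) (h (r (m) (q)) (p (m) (q)))) (h (p (r (m) (q)) (w (m))) (m))) (q)) = p(1, 1) = 0


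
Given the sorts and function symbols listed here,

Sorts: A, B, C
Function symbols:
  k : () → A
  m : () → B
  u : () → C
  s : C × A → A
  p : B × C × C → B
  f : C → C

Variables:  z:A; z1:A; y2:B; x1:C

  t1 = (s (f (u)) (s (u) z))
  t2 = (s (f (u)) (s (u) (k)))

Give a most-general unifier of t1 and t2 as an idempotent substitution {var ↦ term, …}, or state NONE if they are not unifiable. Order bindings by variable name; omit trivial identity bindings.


{z ↦ (k)}


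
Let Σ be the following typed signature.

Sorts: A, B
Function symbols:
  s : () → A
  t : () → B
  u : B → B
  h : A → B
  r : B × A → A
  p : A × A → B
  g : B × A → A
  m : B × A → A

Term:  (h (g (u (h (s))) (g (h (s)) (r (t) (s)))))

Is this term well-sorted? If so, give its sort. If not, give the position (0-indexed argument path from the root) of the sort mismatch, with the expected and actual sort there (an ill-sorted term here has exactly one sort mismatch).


well-sorted; sort = B

        (s) : A
      (h (s)) : B
    (u (h (s))) : B
        (s) : A
      (h (s)) : B
        (t) : B
        (s) : A
      (r (t) (s)) : A
    (g (h (s)) (r (t) (s))) : A
  (g (u (h (s))) (g (h (s)) (r (t) (s)))) : A
(h (g (u (h (s))) (g (h (s)) (r (t) (s))))) : B


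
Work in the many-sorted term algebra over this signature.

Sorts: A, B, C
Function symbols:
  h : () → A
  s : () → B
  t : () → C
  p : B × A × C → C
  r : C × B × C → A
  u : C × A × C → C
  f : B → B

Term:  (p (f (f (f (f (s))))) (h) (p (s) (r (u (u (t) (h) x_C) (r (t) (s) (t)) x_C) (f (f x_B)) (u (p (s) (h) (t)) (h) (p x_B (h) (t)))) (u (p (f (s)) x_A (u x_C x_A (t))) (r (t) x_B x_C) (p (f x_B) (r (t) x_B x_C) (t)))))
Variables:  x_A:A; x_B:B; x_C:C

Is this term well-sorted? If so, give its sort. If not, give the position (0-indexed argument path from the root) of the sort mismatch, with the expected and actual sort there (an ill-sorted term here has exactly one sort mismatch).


well-sorted; sort = C

          (s) : B
        (f (s)) : B
      (f (f (s))) : B
    (f (f (f (s)))) : B
  (f (f (f (f (s))))) : B
  (h) : A
    (s) : B
          (t) : C
          (h) : A
          x_C : C
        (u (t) (h) x_C) : C
          (t) : C
          (s) : B
          (t) : C
        (r (t) (s) (t)) : A
        x_C : C
      (u (u (t) (h) x_C) (r (t) (s) (t)) x_C) : C
          x_B : B
        (f x_B) : B
      (f (f x_B)) : B
          (s) : B
          (h) : A
          (t) : C
        (p (s) (h) (t)) : C
        (h) : A
          x_B : B
          (h) : A
          (t) : C
        (p x_B (h) (t)) : C
      (u (p (s) (h) (t)) (h) (p x_B (h) (t))) : C
    (r (u (u (t) (h) x_C) (r (t) (s) (t)) x_C) (f (f x_B)) (u (p (s) (h) (t)) (h) (p x_B (h) (t)))) : A
          (s) : B
        (f (s)) : B
        x_A : A
          x_C : C
          x_A : A
          (t) : C
        (u x_C x_A (t)) : C
      (p (f (s)) x_A (u x_C x_A (t))) : C
        (t) : C
        x_B : B
        x_C : C
      (r (t) x_B x_C) : A
          x_B : B
        (f x_B) : B
          (t) : C
          x_B : B
          x_C : C
        (r (t) x_B x_C) : A
        (t) : C
      (p (f x_B) (r (t) x_B x_C) (t)) : C
    (u (p (f (s)) x_A (u x_C x_A (t))) (r (t) x_B x_C) (p (f x_B) (r (t) x_B x_C) (t))) : C
  (p (s) (r (u (u (t) (h) x_C) (r (t) (s) (t)) x_C) (f (f x_B)) (u (p (s) (h) (t)) (h) (p x_B (h) (t)))) (u (p (f (s)) x_A (u x_C x_A (t))) (r (t) x_B x_C) (p (f x_B) (r (t) x_B x_C) (t)))) : C
(p (f (f (f (f (s))))) (h) (p (s) (r (u (u (t) (h) x_C) (r (t) (s) (t)) x_C) (f (f x_B)) (u (p (s) (h) (t)) (h) (p x_B (h) (t)))) (u (p (f (s)) x_A (u x_C x_A (t))) (r (t) x_B x_C) (p (f x_B) (r (t) x_B x_C) (t))))) : C


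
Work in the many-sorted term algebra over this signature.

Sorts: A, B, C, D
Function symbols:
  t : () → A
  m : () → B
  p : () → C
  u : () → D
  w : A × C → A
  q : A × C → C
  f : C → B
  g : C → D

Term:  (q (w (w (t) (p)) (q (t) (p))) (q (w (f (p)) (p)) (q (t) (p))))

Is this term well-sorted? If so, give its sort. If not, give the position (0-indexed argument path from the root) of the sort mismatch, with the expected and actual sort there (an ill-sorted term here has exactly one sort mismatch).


ill-sorted at position [1, 0, 0]: expected A, got B

      (t) : A
      (p) : C
    (w (t) (p)) : A
      (t) : A
      (p) : C
    (q (t) (p)) : C
  (w (w (t) (p)) (q (t) (p))) : A
        (p) : C
      (f (p)) : B
      (p) : C
    (w (f (p)) (p)) : ✗ arg 0 at [1, 0, 0] has sort B, expected A
      (t) : A
      (p) : C
    (q (t) (p)) : C


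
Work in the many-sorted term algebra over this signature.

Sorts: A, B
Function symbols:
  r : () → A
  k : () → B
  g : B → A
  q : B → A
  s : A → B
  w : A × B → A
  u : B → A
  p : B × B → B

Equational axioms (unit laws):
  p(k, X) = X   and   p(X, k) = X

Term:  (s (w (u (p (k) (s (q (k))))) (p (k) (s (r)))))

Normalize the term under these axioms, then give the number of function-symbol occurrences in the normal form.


size = 8

1. (s (w (u (p (k) (s (q (k))))) (p (k) (s (r)))))  →  (s (w (u (s (q (k)))) (p (k) (s (r)))))
2. (s (w (u (s (q (k)))) (p (k) (s (r)))))  →  (s (w (u (s (q (k)))) (s (r))))
normal form: (s (w (u (s (q (k)))) (s (r))))


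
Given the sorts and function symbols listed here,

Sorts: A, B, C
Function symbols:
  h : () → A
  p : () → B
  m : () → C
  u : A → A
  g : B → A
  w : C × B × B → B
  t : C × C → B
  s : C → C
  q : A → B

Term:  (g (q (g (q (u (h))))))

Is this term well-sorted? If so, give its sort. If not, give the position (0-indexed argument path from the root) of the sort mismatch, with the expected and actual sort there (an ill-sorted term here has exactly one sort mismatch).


well-sorted; sort = A

          (h) : A
        (u (h)) : A
      (q (u (h))) : B
    (g (q (u (h)))) : A
  (q (g (q (u (h))))) : B
(g (q (g (q (u (h)))))) : A


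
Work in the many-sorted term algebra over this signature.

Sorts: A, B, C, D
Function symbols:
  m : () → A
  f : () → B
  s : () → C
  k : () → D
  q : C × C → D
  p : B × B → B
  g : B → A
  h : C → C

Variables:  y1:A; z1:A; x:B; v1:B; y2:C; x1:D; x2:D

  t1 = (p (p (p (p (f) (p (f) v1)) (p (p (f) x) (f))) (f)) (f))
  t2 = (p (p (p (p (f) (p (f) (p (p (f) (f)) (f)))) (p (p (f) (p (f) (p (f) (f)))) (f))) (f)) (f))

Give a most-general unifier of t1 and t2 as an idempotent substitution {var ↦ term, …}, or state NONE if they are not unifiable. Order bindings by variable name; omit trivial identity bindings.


{v1 ↦ (p (p (f) (f)) (f)), x ↦ (p (f) (p (f) (f)))}


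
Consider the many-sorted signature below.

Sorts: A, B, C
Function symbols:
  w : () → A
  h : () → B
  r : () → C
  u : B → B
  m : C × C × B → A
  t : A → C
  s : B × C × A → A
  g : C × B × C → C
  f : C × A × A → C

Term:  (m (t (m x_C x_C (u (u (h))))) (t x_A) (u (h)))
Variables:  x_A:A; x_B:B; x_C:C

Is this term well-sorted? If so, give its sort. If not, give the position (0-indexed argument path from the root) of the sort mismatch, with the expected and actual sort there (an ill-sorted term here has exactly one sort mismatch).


well-sorted; sort = A

      x_C : C
      x_C : C
          (h) : B
        (u (h)) : B
      (u (u (h))) : B
    (m x_C x_C (u (u (h)))) : A
  (t (m x_C x_C (u (u (h))))) : C
    x_A : A
  (t x_A) : C
    (h) : B
  (u (h)) : B
(m (t (m x_C x_C (u (u (h))))) (t x_A) (u (h))) : A


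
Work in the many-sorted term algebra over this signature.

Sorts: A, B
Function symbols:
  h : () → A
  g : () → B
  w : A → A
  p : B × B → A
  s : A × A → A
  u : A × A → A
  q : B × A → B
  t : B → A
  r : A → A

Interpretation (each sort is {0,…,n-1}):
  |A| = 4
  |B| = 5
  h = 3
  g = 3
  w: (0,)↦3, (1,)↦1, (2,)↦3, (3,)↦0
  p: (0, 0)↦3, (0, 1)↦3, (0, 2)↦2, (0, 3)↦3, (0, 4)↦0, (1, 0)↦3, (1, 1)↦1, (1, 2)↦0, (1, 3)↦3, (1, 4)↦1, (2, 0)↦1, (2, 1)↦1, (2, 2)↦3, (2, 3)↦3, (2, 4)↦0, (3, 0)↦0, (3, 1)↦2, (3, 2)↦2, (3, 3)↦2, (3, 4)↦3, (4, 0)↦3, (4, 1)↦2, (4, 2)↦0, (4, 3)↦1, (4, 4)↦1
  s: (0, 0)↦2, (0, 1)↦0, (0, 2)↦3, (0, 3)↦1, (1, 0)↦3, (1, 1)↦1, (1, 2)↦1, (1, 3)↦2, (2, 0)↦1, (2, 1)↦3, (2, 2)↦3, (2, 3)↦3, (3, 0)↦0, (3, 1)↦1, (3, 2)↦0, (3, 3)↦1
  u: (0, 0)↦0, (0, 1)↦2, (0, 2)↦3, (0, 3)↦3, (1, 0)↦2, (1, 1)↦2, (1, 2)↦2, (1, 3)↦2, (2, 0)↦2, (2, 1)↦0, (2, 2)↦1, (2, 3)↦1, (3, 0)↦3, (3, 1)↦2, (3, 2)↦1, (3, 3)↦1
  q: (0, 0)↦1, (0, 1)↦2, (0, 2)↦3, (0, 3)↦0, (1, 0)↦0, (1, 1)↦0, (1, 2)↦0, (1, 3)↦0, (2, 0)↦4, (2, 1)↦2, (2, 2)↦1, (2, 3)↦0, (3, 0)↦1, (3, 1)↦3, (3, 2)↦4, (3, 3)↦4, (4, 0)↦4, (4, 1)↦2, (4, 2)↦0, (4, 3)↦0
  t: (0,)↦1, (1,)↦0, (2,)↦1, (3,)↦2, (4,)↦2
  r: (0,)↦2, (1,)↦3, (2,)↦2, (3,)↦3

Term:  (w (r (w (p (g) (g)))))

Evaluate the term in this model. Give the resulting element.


value = 0

  g = 3
  g = 3
  (p (g) (g)) = p(3, 3) = 2
  (w (p (g) (g))) = w(2,) = 3
  (r (w (p (g) (g)))) = r(3,) = 3
  (w (r (w (p (g) (g))))) = w(3,) = 0


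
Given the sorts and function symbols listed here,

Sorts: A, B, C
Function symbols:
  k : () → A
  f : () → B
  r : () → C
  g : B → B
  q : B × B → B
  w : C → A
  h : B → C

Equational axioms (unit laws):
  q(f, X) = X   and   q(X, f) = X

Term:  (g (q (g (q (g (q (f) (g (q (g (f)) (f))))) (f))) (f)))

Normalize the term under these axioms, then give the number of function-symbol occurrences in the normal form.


1. (g (q (g (q (g (q (f) (g (q (g (f)) (f))))) (f))) (f)))  →  (g (g (q (g (q (f) (g (q (g (f)) (f))))) (f))))
2. (g (g (q (g (q (f) (g (q (g (f)) (f))))) (f))))  →  (g (g (g (q (f) (g (q (g (f)) (f)))))))
3. (g (g (g (q (f) (g (q (g (f)) (f)))))))  →  (g (g (g (g (q (g (f)) (f))))))
4. (g (g (g (g (q (g (f)) (f))))))  →  (g (g (g (g (g (f))))))
normal form: (g (g (g (g (g (f))))))

size = 6


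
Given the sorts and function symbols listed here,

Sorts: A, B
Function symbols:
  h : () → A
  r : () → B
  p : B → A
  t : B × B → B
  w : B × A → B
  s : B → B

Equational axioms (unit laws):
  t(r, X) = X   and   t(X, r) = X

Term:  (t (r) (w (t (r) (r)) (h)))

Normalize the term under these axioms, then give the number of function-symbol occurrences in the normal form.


1. (t (r) (w (t (r) (r)) (h)))  →  (w (t (r) (r)) (h))
2. (w (t (r) (r)) (h))  →  (w (r) (h))
normal form: (w (r) (h))

size = 3


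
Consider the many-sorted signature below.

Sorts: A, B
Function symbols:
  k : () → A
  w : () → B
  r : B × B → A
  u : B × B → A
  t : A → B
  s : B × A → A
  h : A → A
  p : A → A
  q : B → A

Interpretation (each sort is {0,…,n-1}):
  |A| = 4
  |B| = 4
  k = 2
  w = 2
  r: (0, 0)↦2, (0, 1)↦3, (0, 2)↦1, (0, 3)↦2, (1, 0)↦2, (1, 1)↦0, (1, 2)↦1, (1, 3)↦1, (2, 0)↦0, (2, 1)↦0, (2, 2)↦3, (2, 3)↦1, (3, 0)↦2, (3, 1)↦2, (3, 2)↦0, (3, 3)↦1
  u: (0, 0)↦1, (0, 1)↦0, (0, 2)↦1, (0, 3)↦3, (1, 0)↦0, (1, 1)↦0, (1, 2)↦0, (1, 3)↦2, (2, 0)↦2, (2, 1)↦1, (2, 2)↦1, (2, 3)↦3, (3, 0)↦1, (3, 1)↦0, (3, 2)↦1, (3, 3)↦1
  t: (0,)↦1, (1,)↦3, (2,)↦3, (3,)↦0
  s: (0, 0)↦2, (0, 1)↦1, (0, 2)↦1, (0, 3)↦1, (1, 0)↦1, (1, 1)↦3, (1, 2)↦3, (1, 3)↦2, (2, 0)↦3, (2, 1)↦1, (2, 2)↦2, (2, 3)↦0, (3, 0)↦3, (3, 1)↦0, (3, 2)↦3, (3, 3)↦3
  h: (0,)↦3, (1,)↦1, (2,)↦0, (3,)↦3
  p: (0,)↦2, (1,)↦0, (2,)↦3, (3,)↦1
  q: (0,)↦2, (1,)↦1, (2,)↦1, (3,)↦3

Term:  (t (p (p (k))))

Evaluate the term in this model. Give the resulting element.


value = 3

  k = 2
  (p (k)) = p(2,) = 3
  (p (p (k))) = p(3,) = 1
  (t (p (p (k)))) = t(1,) = 3


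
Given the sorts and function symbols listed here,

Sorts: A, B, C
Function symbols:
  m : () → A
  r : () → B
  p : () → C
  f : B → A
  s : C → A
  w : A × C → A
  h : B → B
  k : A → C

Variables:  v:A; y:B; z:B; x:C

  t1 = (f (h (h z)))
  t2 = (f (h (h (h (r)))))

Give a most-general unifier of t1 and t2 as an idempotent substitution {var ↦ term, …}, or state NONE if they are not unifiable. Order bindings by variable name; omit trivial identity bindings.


{z ↦ (h (r))}


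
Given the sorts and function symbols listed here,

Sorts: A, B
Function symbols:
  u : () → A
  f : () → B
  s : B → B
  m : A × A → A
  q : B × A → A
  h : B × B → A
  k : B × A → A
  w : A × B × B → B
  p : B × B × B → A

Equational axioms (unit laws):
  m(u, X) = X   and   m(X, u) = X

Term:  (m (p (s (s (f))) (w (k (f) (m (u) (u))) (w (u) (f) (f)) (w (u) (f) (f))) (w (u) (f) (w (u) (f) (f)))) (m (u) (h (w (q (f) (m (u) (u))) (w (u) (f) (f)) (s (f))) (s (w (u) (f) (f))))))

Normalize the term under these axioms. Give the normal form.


1. (m (p (s (s (f))) (w (k (f) (m (u) (u))) (w (u) (f) (f)) (w (u) (f) (f))) (w (u) (f) (w (u) (f) (f)))) (m (u) (h (w (q (f) (m (u) (u))) (w (u) (f) (f)) (s (f))) (s (w (u) (f) (f))))))  →  (m (p (s (s (f))) (w (k (f) (u)) (w (u) (f) (f)) (w (u) (f) (f))) (w (u) (f) (w (u) (f) (f)))) (m (u) (h (w (q (f) (m (u) (u))) (w (u) (f) (f)) (s (f))) (s (w (u) (f) (f))))))
2. (m (p (s (s (f))) (w (k (f) (u)) (w (u) (f) (f)) (w (u) (f) (f))) (w (u) (f) (w (u) (f) (f)))) (m (u) (h (w (q (f) (m (u) (u))) (w (u) (f) (f)) (s (f))) (s (w (u) (f) (f))))))  →  (m (p (s (s (f))) (w (k (f) (u)) (w (u) (f) (f)) (w (u) (f) (f))) (w (u) (f) (w (u) (f) (f)))) (h (w (q (f) (m (u) (u))) (w (u) (f) (f)) (s (f))) (s (w (u) (f) (f)))))
3. (m (p (s (s (f))) (w (k (f) (u)) (w (u) (f) (f)) (w (u) (f) (f))) (w (u) (f) (w (u) (f) (f)))) (h (w (q (f) (m (u) (u))) (w (u) (f) (f)) (s (f))) (s (w (u) (f) (f)))))  →  (m (p (s (s (f))) (w (k (f) (u)) (w (u) (f) (f)) (w (u) (f) (f))) (w (u) (f) (w (u) (f) (f)))) (h (w (q (f) (u)) (w (u) (f) (f)) (s (f))) (s (w (u) (f) (f)))))

normal form = (m (p (s (s (f))) (w (k (f) (u)) (w (u) (f) (f)) (w (u) (f) (f))) (w (u) (f) (w (u) (f) (f)))) (h (w (q (f) (u)) (w (u) (f) (f)) (s (f))) (s (w (u) (f) (f)))))


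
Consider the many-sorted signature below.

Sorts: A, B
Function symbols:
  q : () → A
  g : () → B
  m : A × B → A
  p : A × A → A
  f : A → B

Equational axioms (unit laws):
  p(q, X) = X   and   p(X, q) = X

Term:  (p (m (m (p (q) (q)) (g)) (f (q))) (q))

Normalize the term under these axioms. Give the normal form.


1. (p (m (m (p (q) (q)) (g)) (f (q))) (q))  →  (m (m (p (q) (q)) (g)) (f (q)))
2. (m (m (p (q) (q)) (g)) (f (q)))  →  (m (m (q) (g)) (f (q)))

normal form = (m (m (q) (g)) (f (q)))


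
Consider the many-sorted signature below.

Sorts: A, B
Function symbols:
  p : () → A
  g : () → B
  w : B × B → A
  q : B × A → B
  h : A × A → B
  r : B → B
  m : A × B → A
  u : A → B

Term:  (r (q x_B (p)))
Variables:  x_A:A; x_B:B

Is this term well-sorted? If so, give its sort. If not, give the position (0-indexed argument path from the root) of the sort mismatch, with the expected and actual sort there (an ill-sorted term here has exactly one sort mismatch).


well-sorted; sort = B

    x_B : B
    (p) : A
  (q x_B (p)) : B
(r (q x_B (p))) : B


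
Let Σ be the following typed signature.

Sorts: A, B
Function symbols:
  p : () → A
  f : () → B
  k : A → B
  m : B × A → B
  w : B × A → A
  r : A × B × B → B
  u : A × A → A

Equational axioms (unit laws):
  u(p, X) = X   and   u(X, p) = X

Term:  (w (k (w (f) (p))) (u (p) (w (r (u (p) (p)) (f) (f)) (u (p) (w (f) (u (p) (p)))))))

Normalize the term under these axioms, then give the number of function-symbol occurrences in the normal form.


size = 13

1. (w (k (w (f) (p))) (u (p) (w (r (u (p) (p)) (f) (f)) (u (p) (w (f) (u (p) (p)))))))  →  (w (k (w (f) (p))) (w (r (u (p) (p)) (f) (f)) (u (p) (w (f) (u (p) (p))))))
2. (w (k (w (f) (p))) (w (r (u (p) (p)) (f) (f)) (u (p) (w (f) (u (p) (p))))))  →  (w (k (w (f) (p))) (w (r (p) (f) (f)) (u (p) (w (f) (u (p) (p))))))
3. (w (k (w (f) (p))) (w (r (p) (f) (f)) (u (p) (w (f) (u (p) (p))))))  →  (w (k (w (f) (p))) (w (r (p) (f) (f)) (w (f) (u (p) (p)))))
4. (w (k (w (f) (p))) (w (r (p) (f) (f)) (w (f) (u (p) (p)))))  →  (w (k (w (f) (p))) (w (r (p) (f) (f)) (w (f) (p))))
normal form: (w (k (w (f) (p))) (w (r (p) (f) (f)) (w (f) (p))))


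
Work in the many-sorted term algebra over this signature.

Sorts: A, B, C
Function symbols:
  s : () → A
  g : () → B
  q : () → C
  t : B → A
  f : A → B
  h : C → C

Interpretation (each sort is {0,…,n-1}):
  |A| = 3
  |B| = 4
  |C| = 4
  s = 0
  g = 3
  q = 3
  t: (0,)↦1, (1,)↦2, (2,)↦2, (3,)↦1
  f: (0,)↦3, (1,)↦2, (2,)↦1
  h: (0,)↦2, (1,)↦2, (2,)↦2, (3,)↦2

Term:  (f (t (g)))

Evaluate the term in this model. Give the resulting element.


value = 2

  g = 3
  (t (g)) = t(3,) = 1
  (f (t (g))) = f(1,) = 2


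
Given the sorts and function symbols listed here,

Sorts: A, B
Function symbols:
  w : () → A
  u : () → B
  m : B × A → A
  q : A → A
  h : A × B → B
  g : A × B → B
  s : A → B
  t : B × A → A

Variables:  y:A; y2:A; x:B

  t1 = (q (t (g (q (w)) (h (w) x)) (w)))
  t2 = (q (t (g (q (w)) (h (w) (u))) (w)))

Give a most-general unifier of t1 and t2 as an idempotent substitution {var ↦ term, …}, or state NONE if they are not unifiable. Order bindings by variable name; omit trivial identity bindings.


{x ↦ (u)}


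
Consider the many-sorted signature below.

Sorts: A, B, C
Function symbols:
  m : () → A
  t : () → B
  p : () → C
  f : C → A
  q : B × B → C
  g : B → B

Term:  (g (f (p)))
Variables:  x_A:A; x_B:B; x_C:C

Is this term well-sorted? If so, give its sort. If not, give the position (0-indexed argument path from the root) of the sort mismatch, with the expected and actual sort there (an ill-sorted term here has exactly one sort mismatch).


ill-sorted at position [0]: expected B, got A

    (p) : C
  (f (p)) : A
(g (f (p))) : ✗ arg 0 at [0] has sort A, expected B


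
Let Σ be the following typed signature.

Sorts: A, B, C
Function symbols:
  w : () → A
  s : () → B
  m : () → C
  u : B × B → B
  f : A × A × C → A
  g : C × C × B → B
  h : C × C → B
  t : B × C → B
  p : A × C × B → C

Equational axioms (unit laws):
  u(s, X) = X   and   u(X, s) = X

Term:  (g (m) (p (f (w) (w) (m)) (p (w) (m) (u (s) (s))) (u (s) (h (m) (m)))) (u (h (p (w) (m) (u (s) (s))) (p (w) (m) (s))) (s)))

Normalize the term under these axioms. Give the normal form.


normal form = (g (m) (p (f (w) (w) (m)) (p (w) (m) (s)) (h (m) (m))) (h (p (w) (m) (s)) (p (w) (m) (s))))

1. (g (m) (p (f (w) (w) (m)) (p (w) (m) (u (s) (s))) (u (s) (h (m) (m)))) (u (h (p (w) (m) (u (s) (s))) (p (w) (m) (s))) (s)))  →  (g (m) (p (f (w) (w) (m)) (p (w) (m) (s)) (u (s) (h (m) (m)))) (u (h (p (w) (m) (u (s) (s))) (p (w) (m) (s))) (s)))
2. (g (m) (p (f (w) (w) (m)) (p (w) (m) (s)) (u (s) (h (m) (m)))) (u (h (p (w) (m) (u (s) (s))) (p (w) (m) (s))) (s)))  →  (g (m) (p (f (w) (w) (m)) (p (w) (m) (s)) (h (m) (m))) (u (h (p (w) (m) (u (s) (s))) (p (w) (m) (s))) (s)))
3. (g (m) (p (f (w) (w) (m)) (p (w) (m) (s)) (h (m) (m))) (u (h (p (w) (m) (u (s) (s))) (p (w) (m) (s))) (s)))  →  (g (m) (p (f (w) (w) (m)) (p (w) (m) (s)) (h (m) (m))) (h (p (w) (m) (u (s) (s))) (p (w) (m) (s))))
4. (g (m) (p (f (w) (w) (m)) (p (w) (m) (s)) (h (m) (m))) (h (p (w) (m) (u (s) (s))) (p (w) (m) (s))))  →  (g (m) (p (f (w) (w) (m)) (p (w) (m) (s)) (h (m) (m))) (h (p (w) (m) (s)) (p (w) (m) (s))))


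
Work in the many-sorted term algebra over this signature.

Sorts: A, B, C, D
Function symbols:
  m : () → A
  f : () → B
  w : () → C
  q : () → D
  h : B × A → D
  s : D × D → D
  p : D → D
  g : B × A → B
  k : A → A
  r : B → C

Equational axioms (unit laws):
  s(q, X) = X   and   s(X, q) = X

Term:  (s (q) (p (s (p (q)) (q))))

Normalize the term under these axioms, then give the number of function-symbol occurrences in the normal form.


size = 3

1. (s (q) (p (s (p (q)) (q))))  →  (p (s (p (q)) (q)))
2. (p (s (p (q)) (q)))  →  (p (p (q)))
normal form: (p (p (q)))


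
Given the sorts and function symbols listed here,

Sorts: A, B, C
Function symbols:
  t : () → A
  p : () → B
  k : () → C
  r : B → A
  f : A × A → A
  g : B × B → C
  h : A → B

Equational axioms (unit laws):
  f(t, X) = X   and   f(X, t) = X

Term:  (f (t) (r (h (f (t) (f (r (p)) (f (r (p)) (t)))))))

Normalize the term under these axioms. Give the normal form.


1. (f (t) (r (h (f (t) (f (r (p)) (f (r (p)) (t)))))))  →  (r (h (f (t) (f (r (p)) (f (r (p)) (t))))))
2. (r (h (f (t) (f (r (p)) (f (r (p)) (t))))))  →  (r (h (f (r (p)) (f (r (p)) (t)))))
3. (r (h (f (r (p)) (f (r (p)) (t)))))  →  (r (h (f (r (p)) (r (p)))))

normal form = (r (h (f (r (p)) (r (p)))))


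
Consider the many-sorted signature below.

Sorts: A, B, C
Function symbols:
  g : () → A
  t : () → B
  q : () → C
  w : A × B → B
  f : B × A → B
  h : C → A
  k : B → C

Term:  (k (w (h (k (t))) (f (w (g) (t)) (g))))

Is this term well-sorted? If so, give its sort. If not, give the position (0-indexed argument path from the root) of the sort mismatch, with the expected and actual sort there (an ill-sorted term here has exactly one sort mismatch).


        (t) : B
      (k (t)) : C
    (h (k (t))) : A
        (g) : A
        (t) : B
      (w (g) (t)) : B
      (g) : A
    (f (w (g) (t)) (g)) : B
  (w (h (k (t))) (f (w (g) (t)) (g))) : B
(k (w (h (k (t))) (f (w (g) (t)) (g)))) : C

well-sorted; sort = C


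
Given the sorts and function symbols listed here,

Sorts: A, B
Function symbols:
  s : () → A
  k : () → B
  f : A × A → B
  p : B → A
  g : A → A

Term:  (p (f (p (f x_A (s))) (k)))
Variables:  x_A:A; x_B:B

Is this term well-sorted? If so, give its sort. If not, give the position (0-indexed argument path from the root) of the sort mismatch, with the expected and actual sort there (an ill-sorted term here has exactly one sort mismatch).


ill-sorted at position [0, 1]: expected A, got B

        x_A : A
        (s) : A
      (f x_A (s)) : B
    (p (f x_A (s))) : A
    (k) : B
  (f (p (f x_A (s))) (k)) : ✗ arg 1 at [0, 1] has sort B, expected A


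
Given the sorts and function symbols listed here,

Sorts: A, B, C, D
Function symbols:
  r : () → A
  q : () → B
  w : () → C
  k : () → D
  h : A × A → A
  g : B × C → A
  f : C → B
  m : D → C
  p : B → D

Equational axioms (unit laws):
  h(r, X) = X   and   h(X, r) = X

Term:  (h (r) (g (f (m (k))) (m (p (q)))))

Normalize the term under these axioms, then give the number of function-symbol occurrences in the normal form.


1. (h (r) (g (f (m (k))) (m (p (q)))))  →  (g (f (m (k))) (m (p (q))))
normal form: (g (f (m (k))) (m (p (q))))

size = 7


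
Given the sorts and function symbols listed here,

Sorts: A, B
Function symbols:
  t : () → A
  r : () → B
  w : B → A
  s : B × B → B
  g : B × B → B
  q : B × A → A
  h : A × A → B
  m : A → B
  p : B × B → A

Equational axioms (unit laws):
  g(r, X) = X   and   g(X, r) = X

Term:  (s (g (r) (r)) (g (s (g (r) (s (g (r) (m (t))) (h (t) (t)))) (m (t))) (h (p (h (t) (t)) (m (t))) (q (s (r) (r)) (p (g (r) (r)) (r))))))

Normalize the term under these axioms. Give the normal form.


1. (s (g (r) (r)) (g (s (g (r) (s (g (r) (m (t))) (h (t) (t)))) (m (t))) (h (p (h (t) (t)) (m (t))) (q (s (r) (r)) (p (g (r) (r)) (r))))))  →  (s (r) (g (s (g (r) (s (g (r) (m (t))) (h (t) (t)))) (m (t))) (h (p (h (t) (t)) (m (t))) (q (s (r) (r)) (p (g (r) (r)) (r))))))
2. (s (r) (g (s (g (r) (s (g (r) (m (t))) (h (t) (t)))) (m (t))) (h (p (h (t) (t)) (m (t))) (q (s (r) (r)) (p (g (r) (r)) (r))))))  →  (s (r) (g (s (s (g (r) (m (t))) (h (t) (t))) (m (t))) (h (p (h (t) (t)) (m (t))) (q (s (r) (r)) (p (g (r) (r)) (r))))))
3. (s (r) (g (s (s (g (r) (m (t))) (h (t) (t))) (m (t))) (h (p (h (t) (t)) (m (t))) (q (s (r) (r)) (p (g (r) (r)) (r))))))  →  (s (r) (g (s (s (m (t)) (h (t) (t))) (m (t))) (h (p (h (t) (t)) (m (t))) (q (s (r) (r)) (p (g (r) (r)) (r))))))
4. (s (r) (g (s (s (m (t)) (h (t) (t))) (m (t))) (h (p (h (t) (t)) (m (t))) (q (s (r) (r)) (p (g (r) (r)) (r))))))  →  (s (r) (g (s (s (m (t)) (h (t) (t))) (m (t))) (h (p (h (t) (t)) (m (t))) (q (s (r) (r)) (p (r) (r))))))

normal form = (s (r) (g (s (s (m (t)) (h (t) (t))) (m (t))) (h (p (h (t) (t)) (m (t))) (q (s (r) (r)) (p (r) (r))))))
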